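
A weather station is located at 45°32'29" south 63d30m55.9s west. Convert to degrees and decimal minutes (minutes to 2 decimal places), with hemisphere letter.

φ: seconds/60 = 0.48333; minutes = 32 + 0.48333 = 32.4833
λ: seconds/60 = 0.93167; minutes = 30 + 0.93167 = 30.9317

45° 32.48′ S, 63° 30.93′ W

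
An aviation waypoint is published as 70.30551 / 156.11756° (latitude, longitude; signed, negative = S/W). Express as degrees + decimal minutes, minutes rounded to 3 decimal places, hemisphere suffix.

70° 18.331′ N, 156° 7.054′ E

Latitude: 70° + 0.305510 × 60 = 70° 18.33060′
λ: minutes = (156.117560 − 156) × 60 = 7.05360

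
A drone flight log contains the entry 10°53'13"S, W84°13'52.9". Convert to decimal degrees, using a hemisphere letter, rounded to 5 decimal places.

φ: 53′ + 13″ = 53.21667′; 10 + 53.21667/60 = 10.886944
λ: 13′ + 52.9″ = 13.88167′; 84 + 13.88167/60 = 84.231361

10.88694° S, 84.23136° W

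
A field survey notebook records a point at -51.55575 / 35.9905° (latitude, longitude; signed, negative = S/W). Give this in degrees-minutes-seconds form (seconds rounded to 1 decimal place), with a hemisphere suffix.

51°33′20.7″ S, 35°59′25.8″ E

Latitude is negative → S; |value| = 51.555750
Lat: whole degrees 51; 33.34500′ → 33′ and 20.700″
Longitude: 0.990500° → 59.43000′; 0.43000 × 60 = 25.800″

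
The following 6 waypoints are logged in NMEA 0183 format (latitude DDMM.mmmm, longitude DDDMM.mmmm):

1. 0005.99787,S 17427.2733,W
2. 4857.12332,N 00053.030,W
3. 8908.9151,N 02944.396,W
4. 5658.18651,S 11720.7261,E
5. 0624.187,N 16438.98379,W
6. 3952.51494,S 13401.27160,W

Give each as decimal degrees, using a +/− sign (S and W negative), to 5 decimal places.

1. -0.09996, -174.45456
2. 48.95206, -0.88383
3. 89.14859, -29.73993
4. -56.96978, 117.34544
5. 6.40312, -164.64973
6. -39.87525, -134.02119

Point 1:
  Latitude: split at 2 digits → 00° and 5.99787′; 0 + 5.99787/60 = 0.099965
  S → negative
  Longitude: split at 3 digits → 174° and 27.2733′; 174 + 27.2733/60 = 174.454555
  hemisphere W, so the sign is −
Point 2:
  Latitude: split at 2 digits → 48° and 57.12332′; 48 + 57.12332/60 = 48.952055
  N ⇒ keep positive
  Longitude: degrees = first 3 digits = 0, minutes = 53.03; 0 + 53.03/60 = 0.883833
  W ⇒ negate
Point 3:
  Lat: degrees = first 2 digits = 89, minutes = 8.9151; 89 + 8.9151/60 = 89.148585
  N ⇒ keep positive
  Longitude: split at 3 digits → 029° and 44.396′; 29 + 44.396/60 = 29.739933
  W → negative
Point 4:
  Latitude: split at 2 digits → 56° and 58.18651′; 56 + 58.18651/60 = 56.969775
  S ⇒ negate
  Lon: split at 3 digits → 117° and 20.7261′; 117 + 20.7261/60 = 117.345435
  E → positive
Point 5:
  Latitude: degrees = first 2 digits = 6, minutes = 24.187; 6 + 24.187/60 = 6.403117
  N ⇒ keep positive
  Lon: degrees = first 3 digits = 164, minutes = 38.98379; 164 + 38.98379/60 = 164.649730
  hemisphere W, so the sign is −
Point 6:
  Lat: degrees = first 2 digits = 39, minutes = 52.51494; 39 + 52.51494/60 = 39.875249
  S → negative
  Lon: degrees = first 3 digits = 134, minutes = 1.2716; 134 + 1.2716/60 = 134.021193
  W → negative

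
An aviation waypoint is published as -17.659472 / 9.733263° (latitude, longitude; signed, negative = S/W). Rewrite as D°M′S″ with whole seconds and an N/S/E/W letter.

17°39′34″ S, 9°44′0″ E

Latitude is negative → S; |value| = 17.659472
Lat: 0.659472 × 60 = 39.56832′ → 39′, remainder × 60 = 34.10″
λ: 0.733263 × 60 = 43.99578′ → 43′, remainder × 60 = 59.75″
rounding gives 60″ → carry → 9°44′0″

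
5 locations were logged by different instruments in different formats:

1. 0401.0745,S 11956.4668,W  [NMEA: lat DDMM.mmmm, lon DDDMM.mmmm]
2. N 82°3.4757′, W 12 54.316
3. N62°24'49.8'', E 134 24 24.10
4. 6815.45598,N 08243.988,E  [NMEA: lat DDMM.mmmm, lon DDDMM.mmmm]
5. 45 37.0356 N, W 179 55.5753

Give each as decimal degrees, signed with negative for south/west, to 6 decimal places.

Point 1:
  Latitude: degrees = first 2 digits = 4, minutes = 1.0745; 4 + 1.0745/60 = 4.0179083
  hemisphere S, so the sign is −
  Lon: degrees = first 3 digits = 119, minutes = 56.4668; 119 + 56.4668/60 = 119.9411133
  W ⇒ negate
Point 2:
  Lat: 82 + 3.4757/60 = 82.0579283
  N → positive
  Lon: 54.316′ = 0.905267°; total 12.9052667
  W ⇒ negate
Point 3:
  φ: 24′ + 49.8″ = 24.83000′; 62 + 24.83000/60 = 62.4138333
  N → positive
  λ: 134° + 24/60 + 24.1/3600 = 134 + 0.400000 + 0.006694 = 134.4066944
  E → positive
Point 4:
  φ: split at 2 digits → 68° and 15.45598′; 68 + 15.45598/60 = 68.2575997
  N → positive
  λ: split at 3 digits → 082° and 43.988′; 82 + 43.988/60 = 82.7331333
  E → positive
Point 5:
  Latitude: 37.0356′ = 0.617260°; total 45.6172600
  N → positive
  Longitude: 179 + 55.5753/60 = 179.9262550
  hemisphere W, so the sign is −

1. -4.017908, -119.941113
2. 82.057928, -12.905267
3. 62.413833, 134.406694
4. 68.257600, 82.733133
5. 45.617260, -179.926255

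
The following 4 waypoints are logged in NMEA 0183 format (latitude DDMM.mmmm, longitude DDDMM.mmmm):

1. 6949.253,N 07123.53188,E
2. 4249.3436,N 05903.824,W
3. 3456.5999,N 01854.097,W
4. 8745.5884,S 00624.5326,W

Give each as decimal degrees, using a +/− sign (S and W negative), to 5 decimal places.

1. 69.82088, 71.39220
2. 42.82239, -59.06373
3. 34.94333, -18.90162
4. -87.75981, -6.40888

Point 1:
  Latitude: split at 2 digits → 69° and 49.253′; 69 + 49.253/60 = 69.820883
  N → positive
  Lon: degrees = first 3 digits = 71, minutes = 23.53188; 71 + 23.53188/60 = 71.392198
  E → positive
Point 2:
  Lat: degrees = first 2 digits = 42, minutes = 49.3436; 42 + 49.3436/60 = 42.822393
  N → positive
  Lon: split at 3 digits → 059° and 3.824′; 59 + 3.824/60 = 59.063733
  hemisphere W, so the sign is −
Point 3:
  φ: degrees = first 2 digits = 34, minutes = 56.5999; 34 + 56.5999/60 = 34.943332
  N ⇒ keep positive
  λ: split at 3 digits → 018° and 54.097′; 18 + 54.097/60 = 18.901617
  W ⇒ negate
Point 4:
  Latitude: degrees = first 2 digits = 87, minutes = 45.5884; 87 + 45.5884/60 = 87.759807
  hemisphere S, so the sign is −
  Lon: degrees = first 3 digits = 6, minutes = 24.5326; 6 + 24.5326/60 = 6.408877
  W ⇒ negate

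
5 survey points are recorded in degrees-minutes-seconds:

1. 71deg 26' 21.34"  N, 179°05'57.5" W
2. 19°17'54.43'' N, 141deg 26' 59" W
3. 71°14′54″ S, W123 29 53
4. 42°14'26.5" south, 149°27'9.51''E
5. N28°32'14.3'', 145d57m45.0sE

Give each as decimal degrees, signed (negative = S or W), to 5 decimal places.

1. 71.43926, -179.09931
2. 19.29845, -141.44972
3. -71.24833, -123.49806
4. -42.24069, 149.45264
5. 28.53731, 145.96250

Point 1:
  Lat: 71 + 26/60 + 21.34/3600 = 71.439261
  N ⇒ keep positive
  λ: 179° + 5/60 + 57.5/3600 = 179 + 0.083333 + 0.015972 = 179.099306
  W → negative
Point 2:
  Latitude: 19 + 17/60 + 54.43/3600 = 19.298453
  N → positive
  Longitude: 141 + 26/60 + 59/3600 = 141.449722
  W → negative
Point 3:
  Latitude: 14′ + 54″ = 14.90000′; 71 + 14.90000/60 = 71.248333
  hemisphere S, so the sign is −
  Lon: 123 + 29/60 + 53/3600 = 123.498056
  W ⇒ negate
Point 4:
  φ: 42 + 14/60 + 26.5/3600 = 42.240694
  hemisphere S, so the sign is −
  Lon: 27′ + 9.51″ = 27.15850′; 149 + 27.15850/60 = 149.452642
  E → positive
Point 5:
  Latitude: 28 + 32/60 + 14.3/3600 = 28.537306
  N → positive
  Lon: 145 + 57/60 + 45/3600 = 145.962500
  E ⇒ keep positive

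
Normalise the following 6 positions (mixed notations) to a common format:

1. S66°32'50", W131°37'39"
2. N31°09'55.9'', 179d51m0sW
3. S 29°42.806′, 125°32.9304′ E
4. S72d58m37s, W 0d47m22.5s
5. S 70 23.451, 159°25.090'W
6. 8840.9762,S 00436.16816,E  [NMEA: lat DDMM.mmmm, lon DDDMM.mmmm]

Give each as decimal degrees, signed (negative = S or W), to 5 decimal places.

Point 1:
  φ: 32′ + 50″ = 32.83333′; 66 + 32.83333/60 = 66.547222
  S ⇒ negate
  λ: 131° + 37/60 + 39/3600 = 131 + 0.616667 + 0.010833 = 131.627500
  hemisphere W, so the sign is −
Point 2:
  φ: 31° + 9/60 + 55.9/3600 = 31 + 0.150000 + 0.015528 = 31.165528
  N → positive
  Longitude: 179 + 51/60 + 0/3600 = 179.850000
  W → negative
Point 3:
  φ: 42.806′ = 0.713433°; total 29.713433
  S ⇒ negate
  λ: 125 + 32.9304/60 = 125.548840
  E ⇒ keep positive
Point 4:
  Lat: 72 + 58/60 + 37/3600 = 72.976944
  S ⇒ negate
  Longitude: 0° + 47/60 + 22.5/3600 = 0 + 0.783333 + 0.006250 = 0.789583
  hemisphere W, so the sign is −
Point 5:
  Lat: 23.451′ = 0.390850°; total 70.390850
  S → negative
  Lon: 159 + 25.09/60 = 159.418167
  hemisphere W, so the sign is −
Point 6:
  Lat: degrees = first 2 digits = 88, minutes = 40.9762; 88 + 40.9762/60 = 88.682937
  S → negative
  λ: split at 3 digits → 004° and 36.16816′; 4 + 36.16816/60 = 4.602803
  E ⇒ keep positive

1. -66.54722, -131.62750
2. 31.16553, -179.85000
3. -29.71343, 125.54884
4. -72.97694, -0.78958
5. -70.39085, -159.41817
6. -88.68294, 4.60280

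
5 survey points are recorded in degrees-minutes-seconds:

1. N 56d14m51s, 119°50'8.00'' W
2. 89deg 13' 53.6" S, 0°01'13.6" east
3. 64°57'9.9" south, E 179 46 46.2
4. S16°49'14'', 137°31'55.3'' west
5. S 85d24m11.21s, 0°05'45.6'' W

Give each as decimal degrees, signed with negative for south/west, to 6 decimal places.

1. 56.247500, -119.835556
2. -89.231556, 0.020444
3. -64.952750, 179.779500
4. -16.820556, -137.532028
5. -85.403114, -0.096000

Point 1:
  Lat: 56° + 14/60 + 51/3600 = 56 + 0.233333 + 0.014167 = 56.2475000
  N → positive
  λ: 50′ + 8″ = 50.13333′; 119 + 50.13333/60 = 119.8355556
  W → negative
Point 2:
  Lat: 13′ + 53.6″ = 13.89333′; 89 + 13.89333/60 = 89.2315556
  S ⇒ negate
  Lon: 1′ + 13.6″ = 1.22667′; 0 + 1.22667/60 = 0.0204444
  E → positive
Point 3:
  Lat: 64° + 57/60 + 9.9/3600 = 64 + 0.950000 + 0.002750 = 64.9527500
  S ⇒ negate
  λ: 179 + 46/60 + 46.2/3600 = 179.7795000
  E → positive
Point 4:
  φ: 49′ + 14″ = 49.23333′; 16 + 49.23333/60 = 16.8205556
  S ⇒ negate
  λ: 137 + 31/60 + 55.3/3600 = 137.5320278
  hemisphere W, so the sign is −
Point 5:
  φ: 24′ + 11.21″ = 24.18683′; 85 + 24.18683/60 = 85.4031139
  hemisphere S, so the sign is −
  Longitude: 0 + 5/60 + 45.6/3600 = 0.0960000
  W → negative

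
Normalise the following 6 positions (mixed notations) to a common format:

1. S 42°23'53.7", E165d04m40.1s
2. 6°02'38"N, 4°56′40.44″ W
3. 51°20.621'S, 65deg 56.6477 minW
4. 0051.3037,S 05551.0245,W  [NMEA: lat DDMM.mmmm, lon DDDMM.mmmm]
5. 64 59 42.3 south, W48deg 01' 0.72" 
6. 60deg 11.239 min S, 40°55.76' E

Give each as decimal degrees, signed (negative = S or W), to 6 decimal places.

Point 1:
  Lat: 23′ + 53.7″ = 23.89500′; 42 + 23.89500/60 = 42.3982500
  hemisphere S, so the sign is −
  Longitude: 165 + 4/60 + 40.1/3600 = 165.0778056
  E ⇒ keep positive
Point 2:
  Lat: 2′ + 38″ = 2.63333′; 6 + 2.63333/60 = 6.0438889
  N → positive
  Lon: 4° + 56/60 + 40.44/3600 = 4 + 0.933333 + 0.011233 = 4.9445667
  W ⇒ negate
Point 3:
  Lat: 20.621′ = 0.343683°; total 51.3436833
  S ⇒ negate
  λ: 56.6477′ = 0.944128°; total 65.9441283
  hemisphere W, so the sign is −
Point 4:
  Lat: split at 2 digits → 00° and 51.3037′; 0 + 51.3037/60 = 0.8550617
  S ⇒ negate
  Longitude: degrees = first 3 digits = 55, minutes = 51.0245; 55 + 51.0245/60 = 55.8504083
  W ⇒ negate
Point 5:
  Latitude: 64 + 59/60 + 42.3/3600 = 64.9950833
  S ⇒ negate
  Lon: 48 + 1/60 + 0.72/3600 = 48.0168667
  W ⇒ negate
Point 6:
  Lat: 60 + 11.239/60 = 60.1873167
  S ⇒ negate
  λ: 40 + 55.76/60 = 40.9293333
  E ⇒ keep positive

1. -42.398250, 165.077806
2. 6.043889, -4.944567
3. -51.343683, -65.944128
4. -0.855062, -55.850408
5. -64.995083, -48.016867
6. -60.187317, 40.929333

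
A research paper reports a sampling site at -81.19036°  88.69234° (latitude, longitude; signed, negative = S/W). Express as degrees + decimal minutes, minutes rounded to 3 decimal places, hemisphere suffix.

81° 11.422′ S, 88° 41.540′ E

Latitude is negative → S; |value| = 81.190360
Latitude: minutes = (81.190360 − 81) × 60 = 11.42160
λ: minutes = (88.692340 − 88) × 60 = 41.54040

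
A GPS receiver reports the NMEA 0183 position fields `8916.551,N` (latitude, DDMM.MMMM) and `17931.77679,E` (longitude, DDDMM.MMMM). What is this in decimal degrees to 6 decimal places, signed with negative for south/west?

89.275850, 179.529613

Lat: split at 2 digits → 89° and 16.551′; 89 + 16.551/60 = 89.2758500
N → positive
Longitude: degrees = first 3 digits = 179, minutes = 31.77679; 179 + 31.77679/60 = 179.5296132
E ⇒ keep positive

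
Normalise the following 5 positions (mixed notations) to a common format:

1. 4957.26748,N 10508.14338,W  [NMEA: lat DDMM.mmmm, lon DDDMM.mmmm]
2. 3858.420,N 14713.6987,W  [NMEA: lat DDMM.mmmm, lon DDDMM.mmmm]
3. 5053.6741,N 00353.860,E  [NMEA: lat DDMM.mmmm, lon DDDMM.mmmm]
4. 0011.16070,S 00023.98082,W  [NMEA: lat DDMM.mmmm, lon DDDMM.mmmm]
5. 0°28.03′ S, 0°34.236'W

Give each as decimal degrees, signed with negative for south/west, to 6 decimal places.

Point 1:
  Lat: split at 2 digits → 49° and 57.26748′; 49 + 57.26748/60 = 49.9544580
  N → positive
  Lon: split at 3 digits → 105° and 8.14338′; 105 + 8.14338/60 = 105.1357230
  hemisphere W, so the sign is −
Point 2:
  Lat: split at 2 digits → 38° and 58.42′; 38 + 58.42/60 = 38.9736667
  N → positive
  Lon: split at 3 digits → 147° and 13.6987′; 147 + 13.6987/60 = 147.2283117
  hemisphere W, so the sign is −
Point 3:
  Lat: degrees = first 2 digits = 50, minutes = 53.6741; 50 + 53.6741/60 = 50.8945683
  N → positive
  Longitude: degrees = first 3 digits = 3, minutes = 53.86; 3 + 53.86/60 = 3.8976667
  E → positive
Point 4:
  Latitude: split at 2 digits → 00° and 11.1607′; 0 + 11.1607/60 = 0.1860117
  hemisphere S, so the sign is −
  λ: degrees = first 3 digits = 0, minutes = 23.98082; 0 + 23.98082/60 = 0.3996803
  hemisphere W, so the sign is −
Point 5:
  Lat: 0 + 28.03/60 = 0.4671667
  S → negative
  λ: 0 + 34.236/60 = 0.5706000
  W ⇒ negate

1. 49.954458, -105.135723
2. 38.973667, -147.228312
3. 50.894568, 3.897667
4. -0.186012, -0.399680
5. -0.467167, -0.570600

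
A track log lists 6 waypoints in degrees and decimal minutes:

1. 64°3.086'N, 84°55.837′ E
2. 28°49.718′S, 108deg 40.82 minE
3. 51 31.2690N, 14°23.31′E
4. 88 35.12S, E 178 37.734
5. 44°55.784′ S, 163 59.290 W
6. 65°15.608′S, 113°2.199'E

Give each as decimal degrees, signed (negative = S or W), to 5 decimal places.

Point 1:
  Latitude: 64 + 3.086/60 = 64.051433
  N ⇒ keep positive
  Lon: 84 + 55.837/60 = 84.930617
  E → positive
Point 2:
  φ: 49.718′ = 0.828633°; total 28.828633
  hemisphere S, so the sign is −
  λ: 108 + 40.82/60 = 108.680333
  E ⇒ keep positive
Point 3:
  Lat: 51 + 31.269/60 = 51.521150
  N → positive
  λ: 14 + 23.31/60 = 14.388500
  E → positive
Point 4:
  Lat: 35.12′ = 0.585333°; total 88.585333
  hemisphere S, so the sign is −
  λ: 178 + 37.734/60 = 178.628900
  E ⇒ keep positive
Point 5:
  Latitude: 44 + 55.784/60 = 44.929733
  S ⇒ negate
  Lon: 163 + 59.29/60 = 163.988167
  hemisphere W, so the sign is −
Point 6:
  Latitude: 65 + 15.608/60 = 65.260133
  S → negative
  Longitude: 2.199′ = 0.036650°; total 113.036650
  E → positive

1. 64.05143, 84.93062
2. -28.82863, 108.68033
3. 51.52115, 14.38850
4. -88.58533, 178.62890
5. -44.92973, -163.98817
6. -65.26013, 113.03665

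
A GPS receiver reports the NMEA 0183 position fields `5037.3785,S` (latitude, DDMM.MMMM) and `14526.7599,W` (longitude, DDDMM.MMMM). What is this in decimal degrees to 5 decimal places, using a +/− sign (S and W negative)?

φ: split at 2 digits → 50° and 37.3785′; 50 + 37.3785/60 = 50.622975
S ⇒ negate
Lon: degrees = first 3 digits = 145, minutes = 26.7599; 145 + 26.7599/60 = 145.445998
hemisphere W, so the sign is −

-50.62298, -145.44600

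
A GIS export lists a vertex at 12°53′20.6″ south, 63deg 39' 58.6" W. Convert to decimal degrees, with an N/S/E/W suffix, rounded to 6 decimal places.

Latitude: 12° + 53/60 + 20.6/3600 = 12 + 0.883333 + 0.005722 = 12.8890556
Lon: 63 + 39/60 + 58.6/3600 = 63.6662778

12.889056° S, 63.666278° W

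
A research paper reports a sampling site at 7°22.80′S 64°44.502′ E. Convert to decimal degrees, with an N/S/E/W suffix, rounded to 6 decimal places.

Lat: 7 + 22.8/60 = 7.3800000
Lon: 44.502′ = 0.741700°; total 64.7417000

7.380000° S, 64.741700° E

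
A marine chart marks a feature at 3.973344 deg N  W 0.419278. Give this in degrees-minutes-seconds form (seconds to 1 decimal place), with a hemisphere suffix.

3°58′24.0″ N, 0°25′9.4″ W

Latitude: 0.973344° → 58.40064′; 0.40064 × 60 = 24.038″
λ: 0.419278 × 60 = 25.15668′ → 25′, remainder × 60 = 9.401″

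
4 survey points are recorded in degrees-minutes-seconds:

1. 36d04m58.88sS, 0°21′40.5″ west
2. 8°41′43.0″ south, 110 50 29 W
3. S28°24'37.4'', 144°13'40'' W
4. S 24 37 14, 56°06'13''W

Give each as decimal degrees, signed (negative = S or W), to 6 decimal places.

1. -36.083022, -0.361250
2. -8.695278, -110.841389
3. -28.410389, -144.227778
4. -24.620556, -56.103611

Point 1:
  Lat: 4′ + 58.88″ = 4.98133′; 36 + 4.98133/60 = 36.0830222
  S ⇒ negate
  Lon: 21′ + 40.5″ = 21.67500′; 0 + 21.67500/60 = 0.3612500
  W → negative
Point 2:
  Latitude: 8 + 41/60 + 43/3600 = 8.6952778
  S ⇒ negate
  Lon: 110° + 50/60 + 29/3600 = 110 + 0.833333 + 0.008056 = 110.8413889
  W → negative
Point 3:
  Lat: 28 + 24/60 + 37.4/3600 = 28.4103889
  S ⇒ negate
  Lon: 13′ + 40″ = 13.66667′; 144 + 13.66667/60 = 144.2277778
  hemisphere W, so the sign is −
Point 4:
  Latitude: 37′ + 14″ = 37.23333′; 24 + 37.23333/60 = 24.6205556
  hemisphere S, so the sign is −
  Lon: 56 + 6/60 + 13/3600 = 56.1036111
  W → negative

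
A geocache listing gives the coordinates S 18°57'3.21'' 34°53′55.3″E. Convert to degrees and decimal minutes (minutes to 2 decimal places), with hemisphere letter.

Lat: seconds/60 = 0.05350; minutes = 57 + 0.05350 = 57.0535
Lon: seconds/60 = 0.92167; minutes = 53 + 0.92167 = 53.9217

18° 57.05′ S, 34° 53.92′ E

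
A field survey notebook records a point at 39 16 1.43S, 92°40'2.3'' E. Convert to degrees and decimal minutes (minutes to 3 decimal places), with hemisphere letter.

39° 16.024′ S, 92° 40.038′ E

Latitude: 16 + 1.43/60 = 16.02383′
Lon: 40 + 2.3/60 = 40.03833′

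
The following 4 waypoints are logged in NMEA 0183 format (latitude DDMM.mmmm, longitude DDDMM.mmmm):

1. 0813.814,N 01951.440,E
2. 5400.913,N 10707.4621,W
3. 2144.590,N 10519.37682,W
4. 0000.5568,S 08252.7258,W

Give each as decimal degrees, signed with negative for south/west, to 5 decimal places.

1. 8.23023, 19.85733
2. 54.01522, -107.12437
3. 21.74317, -105.32295
4. -0.00928, -82.87876

Point 1:
  Latitude: degrees = first 2 digits = 8, minutes = 13.814; 8 + 13.814/60 = 8.230233
  N ⇒ keep positive
  Longitude: split at 3 digits → 019° and 51.44′; 19 + 51.44/60 = 19.857333
  E → positive
Point 2:
  Lat: split at 2 digits → 54° and 0.913′; 54 + 0.913/60 = 54.015217
  N → positive
  λ: degrees = first 3 digits = 107, minutes = 7.4621; 107 + 7.4621/60 = 107.124368
  hemisphere W, so the sign is −
Point 3:
  φ: split at 2 digits → 21° and 44.59′; 21 + 44.59/60 = 21.743167
  N ⇒ keep positive
  Longitude: degrees = first 3 digits = 105, minutes = 19.37682; 105 + 19.37682/60 = 105.322947
  W → negative
Point 4:
  Latitude: split at 2 digits → 00° and 0.5568′; 0 + 0.5568/60 = 0.009280
  S ⇒ negate
  λ: split at 3 digits → 082° and 52.7258′; 82 + 52.7258/60 = 82.878763
  hemisphere W, so the sign is −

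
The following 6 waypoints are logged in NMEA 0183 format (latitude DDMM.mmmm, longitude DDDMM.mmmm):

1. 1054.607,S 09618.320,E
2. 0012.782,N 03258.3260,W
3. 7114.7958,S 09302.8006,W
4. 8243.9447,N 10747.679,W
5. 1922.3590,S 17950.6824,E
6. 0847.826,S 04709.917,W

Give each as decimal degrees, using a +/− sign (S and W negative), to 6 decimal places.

1. -10.910117, 96.305333
2. 0.213033, -32.972100
3. -71.246597, -93.046677
4. 82.732412, -107.794650
5. -19.372650, 179.844707
6. -8.797100, -47.165283

Point 1:
  Latitude: split at 2 digits → 10° and 54.607′; 10 + 54.607/60 = 10.9101167
  S → negative
  Longitude: degrees = first 3 digits = 96, minutes = 18.32; 96 + 18.32/60 = 96.3053333
  E → positive
Point 2:
  Lat: split at 2 digits → 00° and 12.782′; 0 + 12.782/60 = 0.2130333
  N ⇒ keep positive
  λ: degrees = first 3 digits = 32, minutes = 58.326; 32 + 58.326/60 = 32.9721000
  hemisphere W, so the sign is −
Point 3:
  Latitude: split at 2 digits → 71° and 14.7958′; 71 + 14.7958/60 = 71.2465967
  hemisphere S, so the sign is −
  λ: degrees = first 3 digits = 93, minutes = 2.8006; 93 + 2.8006/60 = 93.0466767
  W ⇒ negate
Point 4:
  φ: degrees = first 2 digits = 82, minutes = 43.9447; 82 + 43.9447/60 = 82.7324117
  N → positive
  Lon: split at 3 digits → 107° and 47.679′; 107 + 47.679/60 = 107.7946500
  W → negative
Point 5:
  Lat: degrees = first 2 digits = 19, minutes = 22.359; 19 + 22.359/60 = 19.3726500
  hemisphere S, so the sign is −
  λ: degrees = first 3 digits = 179, minutes = 50.6824; 179 + 50.6824/60 = 179.8447067
  E → positive
Point 6:
  Latitude: degrees = first 2 digits = 8, minutes = 47.826; 8 + 47.826/60 = 8.7971000
  S → negative
  Longitude: split at 3 digits → 047° and 9.917′; 47 + 9.917/60 = 47.1652833
  hemisphere W, so the sign is −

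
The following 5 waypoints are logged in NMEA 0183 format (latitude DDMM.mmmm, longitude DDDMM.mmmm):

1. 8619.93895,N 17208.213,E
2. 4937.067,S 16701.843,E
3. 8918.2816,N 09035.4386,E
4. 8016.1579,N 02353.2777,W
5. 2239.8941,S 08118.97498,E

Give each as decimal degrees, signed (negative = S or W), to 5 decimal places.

1. 86.33232, 172.13688
2. -49.61778, 167.03072
3. 89.30469, 90.59064
4. 80.26930, -23.88796
5. -22.66490, 81.31625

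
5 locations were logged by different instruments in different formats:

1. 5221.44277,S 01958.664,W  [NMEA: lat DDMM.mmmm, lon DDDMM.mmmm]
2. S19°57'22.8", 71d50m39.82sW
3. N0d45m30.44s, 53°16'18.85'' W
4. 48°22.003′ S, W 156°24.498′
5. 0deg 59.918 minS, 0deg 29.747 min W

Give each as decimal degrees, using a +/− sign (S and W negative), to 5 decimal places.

1. -52.35738, -19.97773
2. -19.95633, -71.84439
3. 0.75846, -53.27190
4. -48.36672, -156.40830
5. -0.99863, -0.49578

Point 1:
  Lat: degrees = first 2 digits = 52, minutes = 21.44277; 52 + 21.44277/60 = 52.357380
  S → negative
  λ: split at 3 digits → 019° and 58.664′; 19 + 58.664/60 = 19.977733
  hemisphere W, so the sign is −
Point 2:
  Lat: 19 + 57/60 + 22.8/3600 = 19.956333
  hemisphere S, so the sign is −
  Longitude: 50′ + 39.82″ = 50.66367′; 71 + 50.66367/60 = 71.844394
  hemisphere W, so the sign is −
Point 3:
  Latitude: 0 + 45/60 + 30.44/3600 = 0.758456
  N → positive
  λ: 53 + 16/60 + 18.85/3600 = 53.271903
  hemisphere W, so the sign is −
Point 4:
  Latitude: 22.003′ = 0.366717°; total 48.366717
  hemisphere S, so the sign is −
  Longitude: 156 + 24.498/60 = 156.408300
  W ⇒ negate
Point 5:
  φ: 0 + 59.918/60 = 0.998633
  S ⇒ negate
  λ: 29.747′ = 0.495783°; total 0.495783
  W → negative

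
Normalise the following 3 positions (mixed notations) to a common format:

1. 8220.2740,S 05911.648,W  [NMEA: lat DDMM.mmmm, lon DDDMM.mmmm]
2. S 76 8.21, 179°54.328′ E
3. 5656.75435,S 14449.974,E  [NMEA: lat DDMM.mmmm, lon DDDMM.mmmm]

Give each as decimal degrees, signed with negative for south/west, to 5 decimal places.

Point 1:
  Latitude: degrees = first 2 digits = 82, minutes = 20.274; 82 + 20.274/60 = 82.337900
  S ⇒ negate
  Longitude: split at 3 digits → 059° and 11.648′; 59 + 11.648/60 = 59.194133
  W ⇒ negate
Point 2:
  φ: 8.21′ = 0.136833°; total 76.136833
  S → negative
  Longitude: 54.328′ = 0.905467°; total 179.905467
  E → positive
Point 3:
  Lat: split at 2 digits → 56° and 56.75435′; 56 + 56.75435/60 = 56.945906
  hemisphere S, so the sign is −
  λ: split at 3 digits → 144° and 49.974′; 144 + 49.974/60 = 144.832900
  E → positive

1. -82.33790, -59.19413
2. -76.13683, 179.90547
3. -56.94591, 144.83290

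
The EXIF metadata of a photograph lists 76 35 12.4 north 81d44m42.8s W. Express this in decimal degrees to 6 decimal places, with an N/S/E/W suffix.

76.586778° N, 81.745222° W

Latitude: 76 + 35/60 + 12.4/3600 = 76.5867778
Longitude: 81° + 44/60 + 42.8/3600 = 81 + 0.733333 + 0.011889 = 81.7452222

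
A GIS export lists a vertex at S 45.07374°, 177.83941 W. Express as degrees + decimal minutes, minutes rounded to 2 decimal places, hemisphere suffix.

45° 4.42′ S, 177° 50.36′ W

Latitude: fractional part 0.073740 → 4.4244 minutes
Longitude: fractional part 0.839410 → 50.3646 minutes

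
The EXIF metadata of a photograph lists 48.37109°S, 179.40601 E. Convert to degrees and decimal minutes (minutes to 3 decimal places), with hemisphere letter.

48° 22.265′ S, 179° 24.361′ E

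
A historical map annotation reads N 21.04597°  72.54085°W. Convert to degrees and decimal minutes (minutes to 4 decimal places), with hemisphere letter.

21° 2.7582′ N, 72° 32.4510′ W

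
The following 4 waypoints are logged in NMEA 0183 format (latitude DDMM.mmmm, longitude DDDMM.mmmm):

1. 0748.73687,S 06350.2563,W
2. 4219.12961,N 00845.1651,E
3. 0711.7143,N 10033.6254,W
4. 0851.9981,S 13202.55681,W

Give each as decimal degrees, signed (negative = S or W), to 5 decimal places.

1. -7.81228, -63.83761
2. 42.31883, 8.75275
3. 7.19524, -100.56042
4. -8.86664, -132.04261

Point 1:
  Latitude: degrees = first 2 digits = 7, minutes = 48.73687; 7 + 48.73687/60 = 7.812281
  S ⇒ negate
  Longitude: degrees = first 3 digits = 63, minutes = 50.2563; 63 + 50.2563/60 = 63.837605
  W ⇒ negate
Point 2:
  Latitude: degrees = first 2 digits = 42, minutes = 19.12961; 42 + 19.12961/60 = 42.318827
  N ⇒ keep positive
  λ: split at 3 digits → 008° and 45.1651′; 8 + 45.1651/60 = 8.752752
  E → positive
Point 3:
  Latitude: degrees = first 2 digits = 7, minutes = 11.7143; 7 + 11.7143/60 = 7.195238
  N → positive
  λ: degrees = first 3 digits = 100, minutes = 33.6254; 100 + 33.6254/60 = 100.560423
  hemisphere W, so the sign is −
Point 4:
  Lat: degrees = first 2 digits = 8, minutes = 51.9981; 8 + 51.9981/60 = 8.866635
  S → negative
  Lon: degrees = first 3 digits = 132, minutes = 2.55681; 132 + 2.55681/60 = 132.042614
  hemisphere W, so the sign is −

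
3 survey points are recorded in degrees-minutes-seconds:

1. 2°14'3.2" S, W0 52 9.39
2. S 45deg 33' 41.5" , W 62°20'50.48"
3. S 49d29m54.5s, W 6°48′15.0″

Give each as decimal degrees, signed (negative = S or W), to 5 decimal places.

Point 1:
  Lat: 2° + 14/60 + 3.2/3600 = 2 + 0.233333 + 0.000889 = 2.234222
  hemisphere S, so the sign is −
  Lon: 0° + 52/60 + 9.39/3600 = 0 + 0.866667 + 0.002608 = 0.869275
  W → negative
Point 2:
  Latitude: 45° + 33/60 + 41.5/3600 = 45 + 0.550000 + 0.011528 = 45.561528
  hemisphere S, so the sign is −
  Longitude: 62° + 20/60 + 50.48/3600 = 62 + 0.333333 + 0.014022 = 62.347356
  W ⇒ negate
Point 3:
  φ: 29′ + 54.5″ = 29.90833′; 49 + 29.90833/60 = 49.498472
  hemisphere S, so the sign is −
  λ: 48′ + 15″ = 48.25000′; 6 + 48.25000/60 = 6.804167
  hemisphere W, so the sign is −

1. -2.23422, -0.86928
2. -45.56153, -62.34736
3. -49.49847, -6.80417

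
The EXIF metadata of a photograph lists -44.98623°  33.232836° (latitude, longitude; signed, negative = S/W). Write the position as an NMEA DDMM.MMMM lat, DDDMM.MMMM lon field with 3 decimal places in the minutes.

4459.174,S / 03313.970,E

Latitude is negative → S; |value| = 44.986230
φ: 44° + 0.986230 × 60 = 44° 59.17380′
Lon: fractional part 0.232836 → 13.97016 minutes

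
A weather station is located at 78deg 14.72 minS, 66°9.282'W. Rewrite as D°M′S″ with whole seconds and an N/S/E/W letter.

φ: fractional minutes 0.72000 × 60 = 43.20″
Lon: 9.28200′ → 9′ and 0.28200 × 60 = 16.92″

78°14′43″ S, 66°09′17″ W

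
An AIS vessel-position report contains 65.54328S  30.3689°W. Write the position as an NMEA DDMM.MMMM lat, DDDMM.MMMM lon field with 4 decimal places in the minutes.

6532.5968,S / 03022.1340,W

Latitude: 65° + 0.543280 × 60 = 65° 32.596800′
Longitude: 30° + 0.368900 × 60 = 30° 22.134000′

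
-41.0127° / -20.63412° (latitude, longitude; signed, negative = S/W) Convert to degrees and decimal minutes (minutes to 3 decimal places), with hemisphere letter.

41° 0.762′ S, 20° 38.047′ W

Latitude is negative → S; |value| = 41.012700
Lat: fractional part 0.012700 → 0.76200 minutes
Longitude is negative → W; |value| = 20.634120
Longitude: fractional part 0.634120 → 38.04720 minutes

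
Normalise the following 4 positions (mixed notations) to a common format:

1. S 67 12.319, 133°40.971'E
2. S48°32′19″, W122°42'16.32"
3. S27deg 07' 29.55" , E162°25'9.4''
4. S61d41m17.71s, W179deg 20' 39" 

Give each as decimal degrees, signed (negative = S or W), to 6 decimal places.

1. -67.205317, 133.682850
2. -48.538611, -122.704533
3. -27.124875, 162.419278
4. -61.688253, -179.344167

Point 1:
  Lat: 67 + 12.319/60 = 67.2053167
  S → negative
  Lon: 133 + 40.971/60 = 133.6828500
  E → positive
Point 2:
  Lat: 48° + 32/60 + 19/3600 = 48 + 0.533333 + 0.005278 = 48.5386111
  S → negative
  Longitude: 42′ + 16.32″ = 42.27200′; 122 + 42.27200/60 = 122.7045333
  W → negative
Point 3:
  Lat: 27 + 7/60 + 29.55/3600 = 27.1248750
  hemisphere S, so the sign is −
  Lon: 25′ + 9.4″ = 25.15667′; 162 + 25.15667/60 = 162.4192778
  E → positive
Point 4:
  Latitude: 61 + 41/60 + 17.71/3600 = 61.6882528
  S ⇒ negate
  Longitude: 179 + 20/60 + 39/3600 = 179.3441667
  W → negative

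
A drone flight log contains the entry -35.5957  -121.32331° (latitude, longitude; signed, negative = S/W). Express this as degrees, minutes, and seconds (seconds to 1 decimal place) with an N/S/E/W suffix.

35°35′44.5″ S, 121°19′23.9″ W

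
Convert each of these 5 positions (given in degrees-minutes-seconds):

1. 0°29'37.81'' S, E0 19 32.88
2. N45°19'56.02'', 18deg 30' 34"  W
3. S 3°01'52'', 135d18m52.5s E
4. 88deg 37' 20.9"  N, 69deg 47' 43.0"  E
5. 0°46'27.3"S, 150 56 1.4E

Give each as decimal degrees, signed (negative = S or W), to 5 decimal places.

1. -0.49384, 0.32580
2. 45.33223, -18.50944
3. -3.03111, 135.31458
4. 88.62247, 69.79528
5. -0.77425, 150.93372

Point 1:
  φ: 0° + 29/60 + 37.81/3600 = 0 + 0.483333 + 0.010503 = 0.493836
  S → negative
  Lon: 19′ + 32.88″ = 19.54800′; 0 + 19.54800/60 = 0.325800
  E → positive
Point 2:
  Lat: 45° + 19/60 + 56.02/3600 = 45 + 0.316667 + 0.015561 = 45.332228
  N ⇒ keep positive
  Longitude: 30′ + 34″ = 30.56667′; 18 + 30.56667/60 = 18.509444
  W ⇒ negate
Point 3:
  Latitude: 1′ + 52″ = 1.86667′; 3 + 1.86667/60 = 3.031111
  S ⇒ negate
  λ: 135 + 18/60 + 52.5/3600 = 135.314583
  E → positive
Point 4:
  Latitude: 88 + 37/60 + 20.9/3600 = 88.622472
  N ⇒ keep positive
  λ: 69° + 47/60 + 43/3600 = 69 + 0.783333 + 0.011944 = 69.795278
  E ⇒ keep positive
Point 5:
  φ: 0° + 46/60 + 27.3/3600 = 0 + 0.766667 + 0.007583 = 0.774250
  hemisphere S, so the sign is −
  Longitude: 56′ + 1.4″ = 56.02333′; 150 + 56.02333/60 = 150.933722
  E ⇒ keep positive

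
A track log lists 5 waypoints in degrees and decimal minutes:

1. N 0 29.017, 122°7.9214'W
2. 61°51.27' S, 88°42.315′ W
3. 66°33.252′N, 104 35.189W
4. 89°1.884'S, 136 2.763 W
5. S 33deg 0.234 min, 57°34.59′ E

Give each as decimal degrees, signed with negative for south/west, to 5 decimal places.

1. 0.48362, -122.13202
2. -61.85450, -88.70525
3. 66.55420, -104.58648
4. -89.03140, -136.04605
5. -33.00390, 57.57650

Point 1:
  Lat: 0 + 29.017/60 = 0.483617
  N ⇒ keep positive
  Longitude: 122 + 7.9214/60 = 122.132023
  W ⇒ negate
Point 2:
  φ: 51.27′ = 0.854500°; total 61.854500
  S ⇒ negate
  Longitude: 88 + 42.315/60 = 88.705250
  W ⇒ negate
Point 3:
  φ: 66 + 33.252/60 = 66.554200
  N ⇒ keep positive
  Longitude: 104 + 35.189/60 = 104.586483
  W ⇒ negate
Point 4:
  Latitude: 1.884′ = 0.031400°; total 89.031400
  hemisphere S, so the sign is −
  Lon: 2.763′ = 0.046050°; total 136.046050
  W → negative
Point 5:
  Lat: 0.234′ = 0.003900°; total 33.003900
  S ⇒ negate
  Lon: 57 + 34.59/60 = 57.576500
  E ⇒ keep positive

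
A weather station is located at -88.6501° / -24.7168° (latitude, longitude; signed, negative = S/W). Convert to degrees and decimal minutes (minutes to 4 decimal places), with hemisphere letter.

88° 39.0060′ S, 24° 43.0080′ W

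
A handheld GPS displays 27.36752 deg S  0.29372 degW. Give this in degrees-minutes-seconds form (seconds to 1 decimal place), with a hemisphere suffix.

27°22′3.1″ S, 0°17′37.4″ W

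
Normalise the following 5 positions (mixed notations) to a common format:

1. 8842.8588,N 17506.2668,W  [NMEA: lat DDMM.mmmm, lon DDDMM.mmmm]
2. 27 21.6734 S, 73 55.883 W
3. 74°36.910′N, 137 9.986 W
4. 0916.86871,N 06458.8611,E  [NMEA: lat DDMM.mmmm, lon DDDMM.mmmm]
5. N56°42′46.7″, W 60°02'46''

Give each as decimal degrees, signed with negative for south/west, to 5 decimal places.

1. 88.71431, -175.10445
2. -27.36122, -73.93138
3. 74.61517, -137.16643
4. 9.28115, 64.98102
5. 56.71297, -60.04611

Point 1:
  Lat: degrees = first 2 digits = 88, minutes = 42.8588; 88 + 42.8588/60 = 88.714313
  N ⇒ keep positive
  Longitude: degrees = first 3 digits = 175, minutes = 6.2668; 175 + 6.2668/60 = 175.104447
  W ⇒ negate
Point 2:
  φ: 27 + 21.6734/60 = 27.361223
  hemisphere S, so the sign is −
  λ: 73 + 55.883/60 = 73.931383
  hemisphere W, so the sign is −
Point 3:
  Lat: 36.91′ = 0.615167°; total 74.615167
  N → positive
  Lon: 137 + 9.986/60 = 137.166433
  W → negative
Point 4:
  Lat: degrees = first 2 digits = 9, minutes = 16.86871; 9 + 16.86871/60 = 9.281145
  N → positive
  Lon: split at 3 digits → 064° and 58.8611′; 64 + 58.8611/60 = 64.981018
  E → positive
Point 5:
  φ: 42′ + 46.7″ = 42.77833′; 56 + 42.77833/60 = 56.712972
  N → positive
  λ: 60° + 2/60 + 46/3600 = 60 + 0.033333 + 0.012778 = 60.046111
  W ⇒ negate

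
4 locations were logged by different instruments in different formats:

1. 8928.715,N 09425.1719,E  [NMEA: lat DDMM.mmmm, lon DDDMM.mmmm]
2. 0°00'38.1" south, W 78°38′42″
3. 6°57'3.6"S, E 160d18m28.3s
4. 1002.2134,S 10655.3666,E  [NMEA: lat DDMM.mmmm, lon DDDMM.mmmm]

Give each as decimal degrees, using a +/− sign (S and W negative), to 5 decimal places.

Point 1:
  Latitude: split at 2 digits → 89° and 28.715′; 89 + 28.715/60 = 89.478583
  N → positive
  Longitude: split at 3 digits → 094° and 25.1719′; 94 + 25.1719/60 = 94.419532
  E → positive
Point 2:
  Lat: 0° + 0/60 + 38.1/3600 = 0 + 0.000000 + 0.010583 = 0.010583
  hemisphere S, so the sign is −
  λ: 78° + 38/60 + 42/3600 = 78 + 0.633333 + 0.011667 = 78.645000
  W ⇒ negate
Point 3:
  Lat: 6° + 57/60 + 3.6/3600 = 6 + 0.950000 + 0.001000 = 6.951000
  S → negative
  λ: 160 + 18/60 + 28.3/3600 = 160.307861
  E → positive
Point 4:
  Lat: split at 2 digits → 10° and 2.2134′; 10 + 2.2134/60 = 10.036890
  S ⇒ negate
  Longitude: split at 3 digits → 106° and 55.3666′; 106 + 55.3666/60 = 106.922777
  E ⇒ keep positive

1. 89.47858, 94.41953
2. -0.01058, -78.64500
3. -6.95100, 160.30786
4. -10.03689, 106.92278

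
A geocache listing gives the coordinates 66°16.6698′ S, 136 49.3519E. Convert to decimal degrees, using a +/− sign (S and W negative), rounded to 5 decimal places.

φ: 16.6698′ = 0.277830°; total 66.277830
S ⇒ negate
λ: 136 + 49.3519/60 = 136.822532
E → positive

-66.27783, 136.82253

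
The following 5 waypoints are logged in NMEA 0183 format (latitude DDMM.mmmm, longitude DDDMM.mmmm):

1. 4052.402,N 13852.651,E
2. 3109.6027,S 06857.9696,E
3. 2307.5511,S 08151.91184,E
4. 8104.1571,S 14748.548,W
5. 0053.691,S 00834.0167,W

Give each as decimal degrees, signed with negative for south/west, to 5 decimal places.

1. 40.87337, 138.87752
2. -31.16005, 68.96616
3. -23.12585, 81.86520
4. -81.06929, -147.80913
5. -0.89485, -8.56695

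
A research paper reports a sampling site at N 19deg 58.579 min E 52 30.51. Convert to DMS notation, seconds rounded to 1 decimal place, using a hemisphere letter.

19°58′34.7″ N, 52°30′30.6″ E

φ: fractional minutes 0.57900 × 60 = 34.740″
Lon: 30.51000′ → 30′ and 0.51000 × 60 = 30.600″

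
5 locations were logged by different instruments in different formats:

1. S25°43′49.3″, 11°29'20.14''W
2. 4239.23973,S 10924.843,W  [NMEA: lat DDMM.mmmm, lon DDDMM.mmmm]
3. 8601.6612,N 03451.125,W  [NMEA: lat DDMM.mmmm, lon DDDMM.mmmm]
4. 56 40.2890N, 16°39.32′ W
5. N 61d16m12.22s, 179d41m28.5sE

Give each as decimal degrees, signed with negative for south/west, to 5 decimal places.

1. -25.73036, -11.48893
2. -42.65400, -109.41405
3. 86.02769, -34.85208
4. 56.67148, -16.65533
5. 61.27006, 179.69125

Point 1:
  φ: 25° + 43/60 + 49.3/3600 = 25 + 0.716667 + 0.013694 = 25.730361
  S → negative
  Lon: 11 + 29/60 + 20.14/3600 = 11.488928
  W → negative
Point 2:
  Lat: split at 2 digits → 42° and 39.23973′; 42 + 39.23973/60 = 42.653996
  hemisphere S, so the sign is −
  λ: split at 3 digits → 109° and 24.843′; 109 + 24.843/60 = 109.414050
  W ⇒ negate
Point 3:
  Lat: split at 2 digits → 86° and 1.6612′; 86 + 1.6612/60 = 86.027687
  N ⇒ keep positive
  λ: degrees = first 3 digits = 34, minutes = 51.125; 34 + 51.125/60 = 34.852083
  hemisphere W, so the sign is −
Point 4:
  Lat: 40.289′ = 0.671483°; total 56.671483
  N ⇒ keep positive
  Lon: 39.32′ = 0.655333°; total 16.655333
  W ⇒ negate
Point 5:
  Lat: 16′ + 12.22″ = 16.20367′; 61 + 16.20367/60 = 61.270061
  N → positive
  Longitude: 179° + 41/60 + 28.5/3600 = 179 + 0.683333 + 0.007917 = 179.691250
  E → positive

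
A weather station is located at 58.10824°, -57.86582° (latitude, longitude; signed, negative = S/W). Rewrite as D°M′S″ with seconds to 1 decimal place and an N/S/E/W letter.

58°06′29.7″ N, 57°51′57.0″ W

Latitude: 0.108240 × 60 = 6.49440′ → 6′, remainder × 60 = 29.664″
Longitude is negative → W; |value| = 57.865820
λ: whole degrees 57; 51.94920′ → 51′ and 56.952″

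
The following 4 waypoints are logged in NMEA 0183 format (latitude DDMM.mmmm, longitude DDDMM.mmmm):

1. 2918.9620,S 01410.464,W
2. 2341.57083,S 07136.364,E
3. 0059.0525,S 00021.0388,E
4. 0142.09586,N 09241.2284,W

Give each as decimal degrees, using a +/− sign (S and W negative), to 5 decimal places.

1. -29.31603, -14.17440
2. -23.69285, 71.60607
3. -0.98421, 0.35065
4. 1.70160, -92.68714

Point 1:
  Lat: split at 2 digits → 29° and 18.962′; 29 + 18.962/60 = 29.316033
  hemisphere S, so the sign is −
  λ: degrees = first 3 digits = 14, minutes = 10.464; 14 + 10.464/60 = 14.174400
  W ⇒ negate
Point 2:
  φ: split at 2 digits → 23° and 41.57083′; 23 + 41.57083/60 = 23.692847
  S → negative
  λ: degrees = first 3 digits = 71, minutes = 36.364; 71 + 36.364/60 = 71.606067
  E → positive
Point 3:
  φ: degrees = first 2 digits = 0, minutes = 59.0525; 0 + 59.0525/60 = 0.984208
  S ⇒ negate
  Lon: degrees = first 3 digits = 0, minutes = 21.0388; 0 + 21.0388/60 = 0.350647
  E ⇒ keep positive
Point 4:
  Lat: split at 2 digits → 01° and 42.09586′; 1 + 42.09586/60 = 1.701598
  N ⇒ keep positive
  Lon: split at 3 digits → 092° and 41.2284′; 92 + 41.2284/60 = 92.687140
  hemisphere W, so the sign is −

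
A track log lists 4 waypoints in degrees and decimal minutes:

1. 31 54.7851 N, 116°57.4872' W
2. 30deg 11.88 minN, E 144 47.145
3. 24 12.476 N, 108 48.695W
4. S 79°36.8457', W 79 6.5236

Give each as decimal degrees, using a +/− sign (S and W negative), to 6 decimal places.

1. 31.913085, -116.958120
2. 30.198000, 144.785750
3. 24.207933, -108.811583
4. -79.614095, -79.108727

Point 1:
  φ: 54.7851′ = 0.913085°; total 31.9130850
  N ⇒ keep positive
  Lon: 57.4872′ = 0.958120°; total 116.9581200
  W ⇒ negate
Point 2:
  Latitude: 11.88′ = 0.198000°; total 30.1980000
  N → positive
  Longitude: 144 + 47.145/60 = 144.7857500
  E ⇒ keep positive
Point 3:
  Lat: 24 + 12.476/60 = 24.2079333
  N ⇒ keep positive
  λ: 108 + 48.695/60 = 108.8115833
  W ⇒ negate
Point 4:
  Latitude: 79 + 36.8457/60 = 79.6140950
  S → negative
  Lon: 79 + 6.5236/60 = 79.1087267
  W → negative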